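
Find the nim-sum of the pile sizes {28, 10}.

Nim-sum: 28 ^ 10 = 22.

22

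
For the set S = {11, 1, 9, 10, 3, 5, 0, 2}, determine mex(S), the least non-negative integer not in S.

The values 0, 1, 2, 3 are all present; 4 is the first non-negative integer missing from the set.

4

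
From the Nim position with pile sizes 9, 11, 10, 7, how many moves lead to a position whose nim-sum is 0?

Compute the nim-sum pairwise:
9 ^ 11 = 2
2 ^ 10 = 8
8 ^ 7 = 15
The overall nim-sum is X = 15. A pile of size p has a winning move iff p XOR X < p (reduce it to p XOR X).
  9: 9 XOR 15 = 6 < 9 — winning move (to 6).
  11: 11 XOR 15 = 4 < 11 — winning move (to 4).
  10: 10 XOR 15 = 5 < 10 — winning move (to 5).
  7: 7 XOR 15 = 8 ≥ 7 — no move.
That gives 3 winning moves.

3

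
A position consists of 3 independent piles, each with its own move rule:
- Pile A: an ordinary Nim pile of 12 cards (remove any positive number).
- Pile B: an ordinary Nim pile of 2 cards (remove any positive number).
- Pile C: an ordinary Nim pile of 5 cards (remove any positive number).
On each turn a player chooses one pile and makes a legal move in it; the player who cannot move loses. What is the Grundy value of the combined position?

11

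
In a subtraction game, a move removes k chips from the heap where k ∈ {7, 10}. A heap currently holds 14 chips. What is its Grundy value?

2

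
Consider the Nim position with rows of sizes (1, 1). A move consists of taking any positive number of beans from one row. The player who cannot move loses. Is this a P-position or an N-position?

Compute the nim-sum pairwise:
1 ⊕ 1 = 0
The nim-sum is 0, so this is a P-position: the player to move is in a losing position under optimal play.

P-position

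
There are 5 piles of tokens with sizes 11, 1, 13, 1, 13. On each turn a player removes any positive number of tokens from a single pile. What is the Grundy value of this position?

11

Compute the nim-sum pairwise:
11 XOR 1 = 10
10 XOR 13 = 7
7 XOR 1 = 6
6 XOR 13 = 11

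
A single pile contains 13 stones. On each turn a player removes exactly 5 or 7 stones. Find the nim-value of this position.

0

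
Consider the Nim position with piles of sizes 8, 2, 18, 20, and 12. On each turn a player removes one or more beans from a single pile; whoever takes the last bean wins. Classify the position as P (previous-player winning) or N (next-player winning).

Compute the nim-sum pairwise:
8 ⊕ 2 = 10
10 ⊕ 18 = 24
24 ⊕ 20 = 12
12 ⊕ 12 = 0
The nim-sum is 0, so this is a P-position: the player to move is in a losing position under optimal play.

P-position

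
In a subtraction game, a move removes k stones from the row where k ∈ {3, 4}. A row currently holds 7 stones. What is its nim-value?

Build the Grundy sequence with g(k) = mex{g(k−s) : s ∈ {3, 4}, s ≤ k}:
g(0) = mex{} = 0
g(1) = mex{} = 0
g(2) = mex{} = 0
g(3) = mex{0} = 1
g(4) = mex{0} = 1
g(5) = mex{0} = 1
g(6) = mex{0,1} = 2
g(7) = mex{1} = 0
So g(7) = 0.

0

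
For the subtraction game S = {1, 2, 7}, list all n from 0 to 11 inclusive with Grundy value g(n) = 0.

0, 3, 6, 9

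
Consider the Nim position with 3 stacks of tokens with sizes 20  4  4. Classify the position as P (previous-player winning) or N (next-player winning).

N-position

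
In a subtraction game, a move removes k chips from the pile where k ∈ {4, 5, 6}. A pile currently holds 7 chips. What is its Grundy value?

Compute g(0), g(1), … for moves {4, 5, 6}:
k:     0  1  2  3  4  5  6  7
g(k):  0  0  0  0  1  1  1  1
So g(7) = 1.

1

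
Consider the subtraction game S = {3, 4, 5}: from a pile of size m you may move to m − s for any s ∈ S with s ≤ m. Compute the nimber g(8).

0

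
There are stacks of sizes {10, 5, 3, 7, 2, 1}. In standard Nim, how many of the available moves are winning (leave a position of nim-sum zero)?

1

Compute the nim-sum pairwise:
10 ⊕ 5 = 15
15 ⊕ 3 = 12
12 ⊕ 7 = 11
11 ⊕ 2 = 9
9 ⊕ 1 = 8
The overall nim-sum is X = 8. A stack of size p has a winning move iff p XOR X < p (reduce it to p XOR X).
  10: 10 XOR 8 = 2 < 10 — winning move (to 2).
  5: 5 XOR 8 = 13 ≥ 5 — no move.
  3: 3 XOR 8 = 11 ≥ 3 — no move.
  7: 7 XOR 8 = 15 ≥ 7 — no move.
  2: 2 XOR 8 = 10 ≥ 2 — no move.
  1: 1 XOR 8 = 9 ≥ 1 — no move.
That gives 1 winning move.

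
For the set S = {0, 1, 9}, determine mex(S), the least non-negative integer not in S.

The values 0, 1 are all present; 2 is the first non-negative integer missing from the set.

2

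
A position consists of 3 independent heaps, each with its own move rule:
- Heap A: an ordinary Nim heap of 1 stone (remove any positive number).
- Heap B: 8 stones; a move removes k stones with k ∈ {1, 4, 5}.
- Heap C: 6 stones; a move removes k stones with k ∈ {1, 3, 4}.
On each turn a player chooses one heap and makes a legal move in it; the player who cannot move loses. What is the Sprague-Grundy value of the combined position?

Heap A is a plain Nim heap of size 1, so its Grundy value is 1.
Build the Grundy sequence for heap B with g(k) = mex{g(k−s) : s ∈ {1, 4, 5}, s ≤ k}:
k:     0  1  2  3  4  5  6  7  8
g(k):  0  1  0  1  2  3  2  3  0
So g(8) = 0.
Build the Grundy sequence for heap C with g(k) = mex{g(k−s) : s ∈ {1, 3, 4}, s ≤ k}:
k:     0  1  2  3  4  5  6
g(k):  0  1  0  1  2  3  2
So g(6) = 2.
The value of a disjunctive sum is the nim-sum of the parts.
Combined value = 1 XOR 0 XOR 2 = 3.

3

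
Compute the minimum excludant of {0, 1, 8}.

The values 0, 1 are all present; 2 is the first non-negative integer missing from the set.

2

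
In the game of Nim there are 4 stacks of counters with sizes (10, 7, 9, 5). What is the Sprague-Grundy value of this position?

1

Compute the nim-sum pairwise:
10 ⊕ 7 = 13
13 ⊕ 9 = 4
4 ⊕ 5 = 1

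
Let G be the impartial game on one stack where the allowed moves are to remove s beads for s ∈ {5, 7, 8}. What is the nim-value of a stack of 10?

2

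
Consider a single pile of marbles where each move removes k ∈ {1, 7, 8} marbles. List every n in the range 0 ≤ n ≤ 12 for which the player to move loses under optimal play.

Build the Grundy sequence with g(k) = mex{g(k−s) : s ∈ {1, 7, 8}, s ≤ k}:
g(0) = mex{} = 0
g(1) = mex{0} = 1
g(2) = mex{1} = 0
g(3) = mex{0} = 1
g(4) = mex{1} = 0
g(5) = mex{0} = 1
g(6) = mex{1} = 0
g(7) = mex{0} = 1
g(8) = mex{0,1} = 2
g(9) = mex{0,1,2} = 3
g(10) = mex{0,1,3} = 2
g(11) = mex{0,1,2} = 3
g(12) = mex{0,1,3} = 2
The P-positions (g = 0) in 0..12 are 0, 2, 4, 6.

0, 2, 4, 6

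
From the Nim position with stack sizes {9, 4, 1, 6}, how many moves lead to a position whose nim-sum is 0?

1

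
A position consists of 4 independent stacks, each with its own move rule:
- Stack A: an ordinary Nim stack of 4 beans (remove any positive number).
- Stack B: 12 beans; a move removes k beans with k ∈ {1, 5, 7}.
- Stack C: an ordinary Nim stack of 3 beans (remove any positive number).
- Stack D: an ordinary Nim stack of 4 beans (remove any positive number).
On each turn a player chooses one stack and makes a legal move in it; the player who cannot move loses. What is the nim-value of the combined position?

3

Stack A is a plain Nim stack of size 4, so its Grundy value is 4.
Build the Grundy sequence for stack B with g(k) = mex{g(k−s) : s ∈ {1, 5, 7}, s ≤ k}:
k:     0  1  2  3  4  5  6  7  8  9 10 11 12
g(k):  0  1  0  1  0  1  0  1  0  1  0  1  0
So g(12) = 0.
Stack C is a plain Nim stack of size 3, so its Grundy value is 3.
Stack D is a plain Nim stack of size 4, so its Grundy value is 4.
By the Sprague-Grundy theorem, the Grundy value of a sum of independent games is the XOR of the component values.
Combined value = 4 XOR 0 XOR 3 XOR 4 = 3.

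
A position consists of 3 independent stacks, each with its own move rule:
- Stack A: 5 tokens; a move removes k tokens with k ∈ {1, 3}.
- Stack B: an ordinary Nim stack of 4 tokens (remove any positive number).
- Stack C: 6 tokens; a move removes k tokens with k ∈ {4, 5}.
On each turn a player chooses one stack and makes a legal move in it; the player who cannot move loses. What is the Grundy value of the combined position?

4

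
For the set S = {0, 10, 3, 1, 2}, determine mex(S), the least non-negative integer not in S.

4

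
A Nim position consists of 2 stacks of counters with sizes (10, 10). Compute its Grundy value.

0

Nim-sum: 10 XOR 10 = 0.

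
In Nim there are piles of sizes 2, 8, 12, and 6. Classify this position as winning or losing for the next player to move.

Losing position

Write each in binary and XOR column by column:
  0010  (2)
  1000  (8)
  1100  (12)
  0110  (6)
  ----
  0000  (0)
The nim-sum is 0, so this is a P-position: the player to move is in a losing position under optimal play.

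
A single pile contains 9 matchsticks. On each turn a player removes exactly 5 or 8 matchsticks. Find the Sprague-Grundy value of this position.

Compute g(0), g(1), … for moves {5, 8}:
k:     0  1  2  3  4  5  6  7  8  9
g(k):  0  0  0  0  0  1  1  1  1  1
So g(9) = 1.

1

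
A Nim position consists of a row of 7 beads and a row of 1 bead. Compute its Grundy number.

Write each in binary and XOR column by column:
  111  (7)
  001  (1)
  ---
  110  (6)

6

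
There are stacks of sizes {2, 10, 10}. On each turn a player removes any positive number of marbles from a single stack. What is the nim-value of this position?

2

Compute the nim-sum pairwise:
2 ⊕ 10 = 8
8 ⊕ 10 = 2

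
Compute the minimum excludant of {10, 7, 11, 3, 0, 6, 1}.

2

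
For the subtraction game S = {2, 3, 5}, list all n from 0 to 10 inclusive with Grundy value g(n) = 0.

Grundy values for subtraction set {2, 3, 5}:
k:     0  1  2  3  4  5  6  7  8  9 10
g(k):  0  0  1  1  2  2  3  0  0  1  1
The P-positions (g = 0) in 0..10 are 0, 1, 7, 8.

0, 1, 7, 8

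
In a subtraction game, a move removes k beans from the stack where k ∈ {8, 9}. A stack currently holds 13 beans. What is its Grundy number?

1

Build the Grundy sequence with g(k) = mex{g(k−s) : s ∈ {8, 9}, s ≤ k}:
k:     0  1  2  3  4  5  6  7  8  9 10 11 12 13
g(k):  0  0  0  0  0  0  0  0  1  1  1  1  1  1
So g(13) = 1.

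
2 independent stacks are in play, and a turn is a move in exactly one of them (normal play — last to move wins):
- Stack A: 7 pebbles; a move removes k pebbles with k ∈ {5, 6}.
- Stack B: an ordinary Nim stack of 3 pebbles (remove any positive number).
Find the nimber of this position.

2

For stack A, compute g(0), g(1), … with moves {5, 6}:
k:     0  1  2  3  4  5  6  7
g(k):  0  0  0  0  0  1  1  1
So g(7) = 1.
Stack B is a plain Nim stack of size 3, so its Grundy value is 3.
By the Sprague-Grundy theorem, the Grundy value of a sum of independent games is the XOR of the component values.
Combined value = 1 ⊕ 3 = 2.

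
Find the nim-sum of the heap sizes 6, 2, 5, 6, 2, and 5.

Compute the nim-sum pairwise:
6 ⊕ 2 = 4
4 ⊕ 5 = 1
1 ⊕ 6 = 7
7 ⊕ 2 = 5
5 ⊕ 5 = 0

0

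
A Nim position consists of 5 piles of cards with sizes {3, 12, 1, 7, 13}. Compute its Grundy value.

4

In binary:
  0011  (3)
  1100  (12)
  0001  (1)
  0111  (7)
  1101  (13)
  ----
  0100  (4)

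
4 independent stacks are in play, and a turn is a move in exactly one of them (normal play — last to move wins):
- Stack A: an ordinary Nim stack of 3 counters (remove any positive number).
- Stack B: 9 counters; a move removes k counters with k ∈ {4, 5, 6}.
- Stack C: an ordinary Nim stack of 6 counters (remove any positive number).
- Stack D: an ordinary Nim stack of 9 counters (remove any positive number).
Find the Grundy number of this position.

14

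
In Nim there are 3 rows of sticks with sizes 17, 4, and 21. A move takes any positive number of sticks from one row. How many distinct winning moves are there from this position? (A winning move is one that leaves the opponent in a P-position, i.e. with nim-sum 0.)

Compute the nim-sum pairwise:
17 ^ 4 = 21
21 ^ 21 = 0
The nim-sum is already 0, so every move leaves a nonzero nim-sum — there are no winning moves.

0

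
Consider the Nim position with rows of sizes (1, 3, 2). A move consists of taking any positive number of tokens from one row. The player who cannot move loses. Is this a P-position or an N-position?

Bitwise XOR of the heap sizes:
  01  (1)
  11  (3)
  10  (2)
  --
  00  (0)
The nim-sum is 0, so this is a P-position: the player to move is in a losing position under optimal play.

P-position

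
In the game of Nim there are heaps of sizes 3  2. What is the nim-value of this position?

1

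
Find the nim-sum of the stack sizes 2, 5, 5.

2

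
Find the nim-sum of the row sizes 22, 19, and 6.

Compute the nim-sum pairwise:
22 XOR 19 = 5
5 XOR 6 = 3

3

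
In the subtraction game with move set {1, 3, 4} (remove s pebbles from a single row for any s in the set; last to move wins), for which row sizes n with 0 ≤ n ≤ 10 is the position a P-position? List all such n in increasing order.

0, 2, 7, 9

Grundy values for subtraction set {1, 3, 4}:
k:     0  1  2  3  4  5  6  7  8  9 10
g(k):  0  1  0  1  2  3  2  0  1  0  1
The P-positions (g = 0) in 0..10 are 0, 2, 7, 9.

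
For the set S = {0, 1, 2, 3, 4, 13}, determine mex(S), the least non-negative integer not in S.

The values 0, 1, 2, 3, 4 are all present; 5 is the first non-negative integer missing from the set.

5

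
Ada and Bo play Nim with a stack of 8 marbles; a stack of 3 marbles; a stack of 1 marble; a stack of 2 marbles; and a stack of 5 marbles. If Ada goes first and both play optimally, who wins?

Compute the nim-sum pairwise:
8 ^ 3 = 11
11 ^ 1 = 10
10 ^ 2 = 8
8 ^ 5 = 13
The nim-sum is 13 ≠ 0, so this is an N-position: the player to move can win; Ada has a winning move.

Ada wins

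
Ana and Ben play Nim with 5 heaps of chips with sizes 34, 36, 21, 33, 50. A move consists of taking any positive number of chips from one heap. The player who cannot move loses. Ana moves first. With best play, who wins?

Write each in binary and XOR column by column:
  100010  (34)
  100100  (36)
  010101  (21)
  100001  (33)
  110010  (50)
  ------
  000000  (0)
The nim-sum is 0, so this is a P-position: the player to move is in a losing position under optimal play; Ana is about to move from it and so loses — Ben wins.

Ben wins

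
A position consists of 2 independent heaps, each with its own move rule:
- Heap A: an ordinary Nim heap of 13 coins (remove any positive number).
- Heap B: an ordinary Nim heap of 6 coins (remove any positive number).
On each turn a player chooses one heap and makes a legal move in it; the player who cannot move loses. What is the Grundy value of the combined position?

11

Heap A is a plain Nim heap of size 13, so its Grundy value is 13.
Heap B is a plain Nim heap of size 6, so its Grundy value is 6.
By the Sprague-Grundy theorem, the Grundy value of a sum of independent games is the XOR of the component values.
Combined value = 13 XOR 6 = 11.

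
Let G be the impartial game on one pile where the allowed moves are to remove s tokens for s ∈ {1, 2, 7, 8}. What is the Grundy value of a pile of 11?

2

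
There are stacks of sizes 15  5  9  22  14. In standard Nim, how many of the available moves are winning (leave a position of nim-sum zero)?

Nim-sum: 15 ^ 5 ^ 9 ^ 22 ^ 14 = 27.
The overall nim-sum is X = 27. A stack of size p has a winning move iff p XOR X < p (reduce it to p XOR X).
  15: 15 XOR 27 = 20 ≥ 15 — no move.
  5: 5 XOR 27 = 30 ≥ 5 — no move.
  9: 9 XOR 27 = 18 ≥ 9 — no move.
  22: 22 XOR 27 = 13 < 22 — winning move (to 13).
  14: 14 XOR 27 = 21 ≥ 14 — no move.
That gives 1 winning move.

1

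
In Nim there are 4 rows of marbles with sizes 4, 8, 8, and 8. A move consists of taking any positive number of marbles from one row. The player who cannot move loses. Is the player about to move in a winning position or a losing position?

In binary:
  0100  (4)
  1000  (8)
  1000  (8)
  1000  (8)
  ----
  1100  (12)
The nim-sum is 12 ≠ 0, so this is an N-position: the player to move can win.

Winning position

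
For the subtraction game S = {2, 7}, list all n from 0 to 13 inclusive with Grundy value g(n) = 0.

0, 1, 4, 5, 9, 10, 13

Compute g(0), g(1), … for moves {2, 7}:
g(0) = mex{} = 0
g(1) = mex{} = 0
g(2) = mex{0} = 1
g(3) = mex{0} = 1
g(4) = mex{1} = 0
g(5) = mex{1} = 0
g(6) = mex{0} = 1
g(7) = mex{0} = 1
g(8) = mex{0,1} = 2
g(9) = mex{1} = 0
g(10) = mex{1,2} = 0
g(11) = mex{0} = 1
g(12) = mex{0} = 1
g(13) = mex{1} = 0
The P-positions (g = 0) in 0..13 are 0, 1, 4, 5, 9, 10, 13.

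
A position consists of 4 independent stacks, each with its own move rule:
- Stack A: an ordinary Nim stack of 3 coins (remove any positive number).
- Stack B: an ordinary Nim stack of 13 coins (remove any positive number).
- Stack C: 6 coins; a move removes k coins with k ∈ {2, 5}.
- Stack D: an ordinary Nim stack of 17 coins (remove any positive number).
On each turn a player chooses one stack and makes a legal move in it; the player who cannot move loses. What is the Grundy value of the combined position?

30

Stack A is a plain Nim stack of size 3, so its Grundy value is 3.
Stack B is a plain Nim stack of size 13, so its Grundy value is 13.
Grundy values for stack C (subtraction set {2, 5}):
k:     0  1  2  3  4  5  6
g(k):  0  0  1  1  0  2  1
So g(6) = 1.
Stack D is a plain Nim stack of size 17, so its Grundy value is 17.
The value of a disjunctive sum is the nim-sum of the parts.
Combined value = 3 ⊕ 13 ⊕ 1 ⊕ 17 = 30.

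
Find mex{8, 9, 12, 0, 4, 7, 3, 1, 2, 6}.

5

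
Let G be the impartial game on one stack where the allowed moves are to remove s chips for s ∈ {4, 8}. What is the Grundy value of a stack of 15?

0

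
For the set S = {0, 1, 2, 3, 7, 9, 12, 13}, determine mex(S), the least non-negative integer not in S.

The values 0, 1, 2, 3 are all present; 4 is the first non-negative integer missing from the set.

4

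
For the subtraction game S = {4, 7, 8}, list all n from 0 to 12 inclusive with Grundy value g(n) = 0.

0, 1, 2, 3, 12

Grundy values for subtraction set {4, 7, 8}:
g(0) = mex{} = 0
g(1) = mex{} = 0
g(2) = mex{} = 0
g(3) = mex{} = 0
g(4) = mex{0} = 1
g(5) = mex{0} = 1
g(6) = mex{0} = 1
g(7) = mex{0} = 1
g(8) = mex{0,1} = 2
g(9) = mex{0,1} = 2
g(10) = mex{0,1} = 2
g(11) = mex{0,1} = 2
g(12) = mex{1,2} = 0
The P-positions (g = 0) in 0..12 are 0, 1, 2, 3, 12.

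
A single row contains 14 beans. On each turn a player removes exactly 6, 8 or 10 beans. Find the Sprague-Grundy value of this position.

Build the Grundy sequence with g(k) = mex{g(k−s) : s ∈ {6, 8, 10}, s ≤ k}:
k:     0  1  2  3  4  5  6  7  8  9 10 11 12 13 14
g(k):  0  0  0  0  0  0  1  1  1  1  1  1  2  2  2
So g(14) = 2.

2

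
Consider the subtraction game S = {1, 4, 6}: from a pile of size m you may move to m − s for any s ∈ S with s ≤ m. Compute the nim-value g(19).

2

Compute g(0), g(1), … for moves {1, 4, 6}:
k:     0  1  2  3  4  5  6  7  8  9 10 11 12 13 14 15 16 17 18 19
g(k):  0  1  0  1  2  0  1  0  1  2  0  1  0  1  2  0  1  0  1  2
So g(19) = 2.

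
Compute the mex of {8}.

0

0 is not in the set, so the mex is 0.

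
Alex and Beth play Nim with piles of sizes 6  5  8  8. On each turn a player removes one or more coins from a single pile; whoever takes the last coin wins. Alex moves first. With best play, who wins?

Alex wins

Compute the nim-sum pairwise:
6 ^ 5 = 3
3 ^ 8 = 11
11 ^ 8 = 3
The nim-sum is 3 ≠ 0, so this is an N-position: the player to move can win; Alex has a winning move.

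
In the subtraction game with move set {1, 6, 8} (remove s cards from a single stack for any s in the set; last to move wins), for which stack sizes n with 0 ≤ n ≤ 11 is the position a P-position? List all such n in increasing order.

0, 2, 4, 7, 9, 11

Grundy values for subtraction set {1, 6, 8}:
g(0) = mex{} = 0
g(1) = mex{0} = 1
g(2) = mex{1} = 0
g(3) = mex{0} = 1
g(4) = mex{1} = 0
g(5) = mex{0} = 1
g(6) = mex{0,1} = 2
g(7) = mex{1,2} = 0
g(8) = mex{0} = 1
g(9) = mex{1} = 0
g(10) = mex{0} = 1
g(11) = mex{1} = 0
The P-positions (g = 0) in 0..11 are 0, 2, 4, 7, 9, 11.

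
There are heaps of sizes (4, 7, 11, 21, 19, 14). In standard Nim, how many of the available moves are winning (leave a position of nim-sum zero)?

Bitwise XOR of the heap sizes:
  00100  (4)
  00111  (7)
  01011  (11)
  10101  (21)
  10011  (19)
  01110  (14)
  -----
  00000  (0)
The nim-sum is already 0, so every move leaves a nonzero nim-sum — there are no winning moves.

0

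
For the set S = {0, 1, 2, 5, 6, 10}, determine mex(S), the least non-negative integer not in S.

3

The values 0, 1, 2 are all present; 3 is the first non-negative integer missing from the set.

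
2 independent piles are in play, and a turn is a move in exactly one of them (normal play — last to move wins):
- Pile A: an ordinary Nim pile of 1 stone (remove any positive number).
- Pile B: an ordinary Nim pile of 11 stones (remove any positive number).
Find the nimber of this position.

10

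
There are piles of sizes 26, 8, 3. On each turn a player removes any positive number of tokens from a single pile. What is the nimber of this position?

17

Nim-sum: 26 ⊕ 8 ⊕ 3 = 17.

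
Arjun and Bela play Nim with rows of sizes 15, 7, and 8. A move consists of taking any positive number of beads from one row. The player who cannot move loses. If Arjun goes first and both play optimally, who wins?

Nim-sum: 15 ^ 7 ^ 8 = 0.
The nim-sum is 0, so this is a P-position: the player to move is in a losing position under optimal play; Arjun is about to move from it and so loses — Bela wins.

Bela wins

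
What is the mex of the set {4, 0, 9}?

1

0 is in the set but 1 is not, so the mex is 1.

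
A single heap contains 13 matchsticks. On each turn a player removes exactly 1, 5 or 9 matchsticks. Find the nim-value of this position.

Grundy values for subtraction set {1, 5, 9}:
g(0) = mex{} = 0
g(1) = mex{0} = 1
g(2) = mex{1} = 0
g(3) = mex{0} = 1
g(4) = mex{1} = 0
g(5) = mex{0} = 1
g(6) = mex{1} = 0
g(7) = mex{0} = 1
g(8) = mex{1} = 0
g(9) = mex{0} = 1
g(10) = mex{1} = 0
g(11) = mex{0} = 1
g(12) = mex{1} = 0
g(13) = mex{0} = 1
So g(13) = 1.

1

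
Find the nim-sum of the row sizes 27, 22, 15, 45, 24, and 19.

36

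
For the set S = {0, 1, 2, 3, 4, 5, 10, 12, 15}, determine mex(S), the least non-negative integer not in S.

The values 0, 1, 2, 3, 4, 5 are all present; 6 is the first non-negative integer missing from the set.

6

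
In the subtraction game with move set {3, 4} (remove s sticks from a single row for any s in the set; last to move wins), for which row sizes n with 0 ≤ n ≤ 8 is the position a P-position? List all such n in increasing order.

0, 1, 2, 7, 8

Grundy values for subtraction set {3, 4}:
g(0) = mex{} = 0
g(1) = mex{} = 0
g(2) = mex{} = 0
g(3) = mex{0} = 1
g(4) = mex{0} = 1
g(5) = mex{0} = 1
g(6) = mex{0,1} = 2
g(7) = mex{1} = 0
g(8) = mex{1} = 0
The P-positions (g = 0) in 0..8 are 0, 1, 2, 7, 8.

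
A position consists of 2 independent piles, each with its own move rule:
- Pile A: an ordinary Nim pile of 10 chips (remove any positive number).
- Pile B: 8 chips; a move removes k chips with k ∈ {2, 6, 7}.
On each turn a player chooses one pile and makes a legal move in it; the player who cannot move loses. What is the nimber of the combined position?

8

Pile A is a plain Nim pile of size 10, so its Grundy value is 10.
For pile B, compute g(0), g(1), … with moves {2, 6, 7}:
k:     0  1  2  3  4  5  6  7  8
g(k):  0  0  1  1  0  0  1  1  2
So g(8) = 2.
The value of a disjunctive sum is the nim-sum of the parts.
Combined value = 10 XOR 2 = 8.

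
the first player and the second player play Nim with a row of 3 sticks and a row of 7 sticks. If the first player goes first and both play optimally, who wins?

the first player wins

Nim-sum: 3 ^ 7 = 4.
The nim-sum is 4 ≠ 0, so this is an N-position: the player to move can win; the first player has a winning move.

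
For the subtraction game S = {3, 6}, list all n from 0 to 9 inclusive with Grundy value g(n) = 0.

0, 1, 2, 9

Build the Grundy sequence with g(k) = mex{g(k−s) : s ∈ {3, 6}, s ≤ k}:
k:     0  1  2  3  4  5  6  7  8  9
g(k):  0  0  0  1  1  1  2  2  2  0
The P-positions (g = 0) in 0..9 are 0, 1, 2, 9.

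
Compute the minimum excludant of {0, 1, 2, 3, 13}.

The values 0, 1, 2, 3 are all present; 4 is the first non-negative integer missing from the set.

4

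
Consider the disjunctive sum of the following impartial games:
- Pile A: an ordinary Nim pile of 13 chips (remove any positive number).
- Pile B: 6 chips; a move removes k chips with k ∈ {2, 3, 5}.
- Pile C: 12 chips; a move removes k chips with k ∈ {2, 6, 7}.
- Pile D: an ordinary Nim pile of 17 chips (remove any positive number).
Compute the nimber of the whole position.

29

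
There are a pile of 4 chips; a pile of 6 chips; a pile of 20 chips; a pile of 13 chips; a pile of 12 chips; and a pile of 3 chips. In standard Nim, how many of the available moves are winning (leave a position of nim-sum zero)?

1

Compute the nim-sum pairwise:
4 ^ 6 = 2
2 ^ 20 = 22
22 ^ 13 = 27
27 ^ 12 = 23
23 ^ 3 = 20
The overall nim-sum is X = 20. A pile of size p has a winning move iff p XOR X < p (reduce it to p XOR X).
  4: 4 XOR 20 = 16 ≥ 4 — no move.
  6: 6 XOR 20 = 18 ≥ 6 — no move.
  20: 20 XOR 20 = 0 < 20 — winning move (to 0).
  13: 13 XOR 20 = 25 ≥ 13 — no move.
  12: 12 XOR 20 = 24 ≥ 12 — no move.
  3: 3 XOR 20 = 23 ≥ 3 — no move.
That gives 1 winning move.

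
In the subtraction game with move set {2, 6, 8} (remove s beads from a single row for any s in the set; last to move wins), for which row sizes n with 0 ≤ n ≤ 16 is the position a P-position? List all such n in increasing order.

0, 1, 4, 5, 14, 15

Compute g(0), g(1), … for moves {2, 6, 8}:
k:     0  1  2  3  4  5  6  7  8  9 10 11 12 13 14 15 16
g(k):  0  0  1  1  0  0  1  1  2  2  3  3  2  2  0  0  1
The P-positions (g = 0) in 0..16 are 0, 1, 4, 5, 14, 15.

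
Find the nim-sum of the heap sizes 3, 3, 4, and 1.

5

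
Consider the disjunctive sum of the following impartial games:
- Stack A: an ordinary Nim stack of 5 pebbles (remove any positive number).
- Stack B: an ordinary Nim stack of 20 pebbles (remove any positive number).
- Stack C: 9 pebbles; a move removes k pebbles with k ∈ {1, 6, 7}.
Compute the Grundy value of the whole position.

18

Stack A is a plain Nim stack of size 5, so its Grundy value is 5.
Stack B is a plain Nim stack of size 20, so its Grundy value is 20.
Build the Grundy sequence for stack C with g(k) = mex{g(k−s) : s ∈ {1, 6, 7}, s ≤ k}:
g(0) = mex{} = 0
g(1) = mex{0} = 1
g(2) = mex{1} = 0
g(3) = mex{0} = 1
g(4) = mex{1} = 0
g(5) = mex{0} = 1
g(6) = mex{0,1} = 2
g(7) = mex{0,1,2} = 3
g(8) = mex{0,1,3} = 2
g(9) = mex{0,1,2} = 3
So g(9) = 3.
By the Sprague-Grundy theorem, the Grundy value of a sum of independent games is the XOR of the component values.
Combined value = 5 XOR 20 XOR 3 = 18.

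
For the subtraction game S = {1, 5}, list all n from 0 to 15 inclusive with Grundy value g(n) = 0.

0, 2, 4, 6, 8, 10, 12, 14

Compute g(0), g(1), … for moves {1, 5}:
k:     0  1  2  3  4  5  6  7  8  9 10 11 12 13 14 15
g(k):  0  1  0  1  0  1  0  1  0  1  0  1  0  1  0  1
The P-positions (g = 0) in 0..15 are 0, 2, 4, 6, 8, 10, 12, 14.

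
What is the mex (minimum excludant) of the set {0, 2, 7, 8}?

0 is in the set but 1 is not, so the mex is 1.

1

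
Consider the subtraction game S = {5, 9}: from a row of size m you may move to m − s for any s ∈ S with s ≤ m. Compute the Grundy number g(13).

Compute g(0), g(1), … for moves {5, 9}:
g(0) = mex{} = 0
g(1) = mex{} = 0
g(2) = mex{} = 0
g(3) = mex{} = 0
g(4) = mex{} = 0
g(5) = mex{0} = 1
g(6) = mex{0} = 1
g(7) = mex{0} = 1
g(8) = mex{0} = 1
g(9) = mex{0} = 1
g(10) = mex{0,1} = 2
g(11) = mex{0,1} = 2
g(12) = mex{0,1} = 2
g(13) = mex{0,1} = 2
So g(13) = 2.

2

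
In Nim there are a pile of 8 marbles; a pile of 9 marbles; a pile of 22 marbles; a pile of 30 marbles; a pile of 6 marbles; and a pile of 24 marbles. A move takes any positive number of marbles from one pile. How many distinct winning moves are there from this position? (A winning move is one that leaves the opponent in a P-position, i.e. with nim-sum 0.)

3

In binary:
  01000  (8)
  01001  (9)
  10110  (22)
  11110  (30)
  00110  (6)
  11000  (24)
  -----
  10111  (23)
The overall nim-sum is X = 23. A pile of size p has a winning move iff p XOR X < p (reduce it to p XOR X).
  8: 8 XOR 23 = 31 ≥ 8 — no move.
  9: 9 XOR 23 = 30 ≥ 9 — no move.
  22: 22 XOR 23 = 1 < 22 — winning move (to 1).
  30: 30 XOR 23 = 9 < 30 — winning move (to 9).
  6: 6 XOR 23 = 17 ≥ 6 — no move.
  24: 24 XOR 23 = 15 < 24 — winning move (to 15).
That gives 3 winning moves.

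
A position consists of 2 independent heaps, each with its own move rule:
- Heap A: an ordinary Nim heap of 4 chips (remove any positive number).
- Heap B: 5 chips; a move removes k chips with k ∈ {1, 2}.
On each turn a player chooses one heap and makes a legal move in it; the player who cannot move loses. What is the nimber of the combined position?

6

Heap A is a plain Nim heap of size 4, so its Grundy value is 4.
Grundy values for heap B (subtraction set {1, 2}):
g(0) = mex{} = 0
g(1) = mex{0} = 1
g(2) = mex{0,1} = 2
g(3) = mex{1,2} = 0
g(4) = mex{0,2} = 1
g(5) = mex{0,1} = 2
So g(5) = 2.
By the Sprague-Grundy theorem, the Grundy value of a sum of independent games is the XOR of the component values.
Combined value = 4 XOR 2 = 6.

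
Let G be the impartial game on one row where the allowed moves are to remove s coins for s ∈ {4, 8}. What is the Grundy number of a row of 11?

2

Grundy values for subtraction set {4, 8}:
g(0) = mex{} = 0
g(1) = mex{} = 0
g(2) = mex{} = 0
g(3) = mex{} = 0
g(4) = mex{0} = 1
g(5) = mex{0} = 1
g(6) = mex{0} = 1
g(7) = mex{0} = 1
g(8) = mex{0,1} = 2
g(9) = mex{0,1} = 2
g(10) = mex{0,1} = 2
g(11) = mex{0,1} = 2
So g(11) = 2.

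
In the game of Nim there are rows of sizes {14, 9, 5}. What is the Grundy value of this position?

2

Compute the nim-sum pairwise:
14 XOR 9 = 7
7 XOR 5 = 2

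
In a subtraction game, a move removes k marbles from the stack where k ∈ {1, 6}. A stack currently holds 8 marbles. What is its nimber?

Compute g(0), g(1), … for moves {1, 6}:
k:     0  1  2  3  4  5  6  7  8
g(k):  0  1  0  1  0  1  2  0  1
So g(8) = 1.

1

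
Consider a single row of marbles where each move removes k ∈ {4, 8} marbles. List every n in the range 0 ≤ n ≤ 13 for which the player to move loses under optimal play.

0, 1, 2, 3, 12, 13

Compute g(0), g(1), … for moves {4, 8}:
g(0) = mex{} = 0
g(1) = mex{} = 0
g(2) = mex{} = 0
g(3) = mex{} = 0
g(4) = mex{0} = 1
g(5) = mex{0} = 1
g(6) = mex{0} = 1
g(7) = mex{0} = 1
g(8) = mex{0,1} = 2
g(9) = mex{0,1} = 2
g(10) = mex{0,1} = 2
g(11) = mex{0,1} = 2
g(12) = mex{1,2} = 0
g(13) = mex{1,2} = 0
The P-positions (g = 0) in 0..13 are 0, 1, 2, 3, 12, 13.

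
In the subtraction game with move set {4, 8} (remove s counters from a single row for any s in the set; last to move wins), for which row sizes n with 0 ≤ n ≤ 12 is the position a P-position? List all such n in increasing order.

0, 1, 2, 3, 12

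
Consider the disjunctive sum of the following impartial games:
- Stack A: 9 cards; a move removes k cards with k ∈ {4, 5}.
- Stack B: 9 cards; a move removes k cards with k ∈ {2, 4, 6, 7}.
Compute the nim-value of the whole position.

Build the Grundy sequence for stack A with g(k) = mex{g(k−s) : s ∈ {4, 5}, s ≤ k}:
g(0) = mex{} = 0
g(1) = mex{} = 0
g(2) = mex{} = 0
g(3) = mex{} = 0
g(4) = mex{0} = 1
g(5) = mex{0} = 1
g(6) = mex{0} = 1
g(7) = mex{0} = 1
g(8) = mex{0,1} = 2
g(9) = mex{1} = 0
So g(9) = 0.
Build the Grundy sequence for stack B with g(k) = mex{g(k−s) : s ∈ {2, 4, 6, 7}, s ≤ k}:
g(0) = mex{} = 0
g(1) = mex{} = 0
g(2) = mex{0} = 1
g(3) = mex{0} = 1
g(4) = mex{0,1} = 2
g(5) = mex{0,1} = 2
g(6) = mex{0,1,2} = 3
g(7) = mex{0,1,2} = 3
g(8) = mex{0,1,2,3} = 4
g(9) = mex{1,2,3} = 0
So g(9) = 0.
By the Sprague-Grundy theorem, the Grundy value of a sum of independent games is the XOR of the component values.
Combined value = 0 XOR 0 = 0.

0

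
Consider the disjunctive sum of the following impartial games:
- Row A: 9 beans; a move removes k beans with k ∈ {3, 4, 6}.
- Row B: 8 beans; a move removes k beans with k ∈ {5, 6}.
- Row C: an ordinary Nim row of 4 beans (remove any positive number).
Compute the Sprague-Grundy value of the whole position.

5

For row A, compute g(0), g(1), … with moves {3, 4, 6}:
g(0) = mex{} = 0
g(1) = mex{} = 0
g(2) = mex{} = 0
g(3) = mex{0} = 1
g(4) = mex{0} = 1
g(5) = mex{0} = 1
g(6) = mex{0,1} = 2
g(7) = mex{0,1} = 2
g(8) = mex{0,1} = 2
g(9) = mex{1,2} = 0
So g(9) = 0.
Build the Grundy sequence for row B with g(k) = mex{g(k−s) : s ∈ {5, 6}, s ≤ k}:
k:     0  1  2  3  4  5  6  7  8
g(k):  0  0  0  0  0  1  1  1  1
So g(8) = 1.
Row C is a plain Nim row of size 4, so its Grundy value is 4.
By the Sprague-Grundy theorem, the Grundy value of a sum of independent games is the XOR of the component values.
Combined value = 0 XOR 1 XOR 4 = 5.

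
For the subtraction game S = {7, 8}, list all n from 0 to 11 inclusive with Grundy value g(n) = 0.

0, 1, 2, 3, 4, 5, 6

Build the Grundy sequence with g(k) = mex{g(k−s) : s ∈ {7, 8}, s ≤ k}:
g(0) = mex{} = 0
g(1) = mex{} = 0
g(2) = mex{} = 0
g(3) = mex{} = 0
g(4) = mex{} = 0
g(5) = mex{} = 0
g(6) = mex{} = 0
g(7) = mex{0} = 1
g(8) = mex{0} = 1
g(9) = mex{0} = 1
g(10) = mex{0} = 1
g(11) = mex{0} = 1
The P-positions (g = 0) in 0..11 are 0, 1, 2, 3, 4, 5, 6.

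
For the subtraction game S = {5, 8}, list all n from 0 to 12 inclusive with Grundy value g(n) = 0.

Build the Grundy sequence with g(k) = mex{g(k−s) : s ∈ {5, 8}, s ≤ k}:
k:     0  1  2  3  4  5  6  7  8  9 10 11 12
g(k):  0  0  0  0  0  1  1  1  1  1  2  2  2
The P-positions (g = 0) in 0..12 are 0, 1, 2, 3, 4.

0, 1, 2, 3, 4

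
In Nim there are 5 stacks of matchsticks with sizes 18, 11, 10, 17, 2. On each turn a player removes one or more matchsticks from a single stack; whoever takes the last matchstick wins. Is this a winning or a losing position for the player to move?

Losing position

Compute the nim-sum pairwise:
18 ^ 11 = 25
25 ^ 10 = 19
19 ^ 17 = 2
2 ^ 2 = 0
The nim-sum is 0, so this is a P-position: the player to move is in a losing position under optimal play.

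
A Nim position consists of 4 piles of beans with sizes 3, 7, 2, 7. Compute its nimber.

1

Compute the nim-sum pairwise:
3 ^ 7 = 4
4 ^ 2 = 6
6 ^ 7 = 1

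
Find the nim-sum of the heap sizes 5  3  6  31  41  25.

47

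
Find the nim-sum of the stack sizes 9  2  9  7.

5

Compute the nim-sum pairwise:
9 XOR 2 = 11
11 XOR 9 = 2
2 XOR 7 = 5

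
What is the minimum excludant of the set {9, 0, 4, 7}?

1

0 is in the set but 1 is not, so the mex is 1.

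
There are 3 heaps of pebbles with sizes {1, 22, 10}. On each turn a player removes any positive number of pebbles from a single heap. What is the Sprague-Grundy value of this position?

29

Nim-sum: 1 ⊕ 22 ⊕ 10 = 29.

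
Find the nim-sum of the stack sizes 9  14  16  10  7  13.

Compute the nim-sum pairwise:
9 ⊕ 14 = 7
7 ⊕ 16 = 23
23 ⊕ 10 = 29
29 ⊕ 7 = 26
26 ⊕ 13 = 23

23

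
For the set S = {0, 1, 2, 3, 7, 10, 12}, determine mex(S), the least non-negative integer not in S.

The values 0, 1, 2, 3 are all present; 4 is the first non-negative integer missing from the set.

4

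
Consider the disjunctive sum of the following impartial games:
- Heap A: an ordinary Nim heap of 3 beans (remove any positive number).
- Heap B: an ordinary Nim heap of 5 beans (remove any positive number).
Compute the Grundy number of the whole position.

Heap A is a plain Nim heap of size 3, so its Grundy value is 3.
Heap B is a plain Nim heap of size 5, so its Grundy value is 5.
By the Sprague-Grundy theorem, the Grundy value of a sum of independent games is the XOR of the component values.
Combined value = 3 XOR 5 = 6.

6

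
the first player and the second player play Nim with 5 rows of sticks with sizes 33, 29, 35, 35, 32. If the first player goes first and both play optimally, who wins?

Nim-sum: 33 XOR 29 XOR 35 XOR 35 XOR 32 = 28.
The nim-sum is 28 ≠ 0, so this is an N-position: the player to move can win; the first player has a winning move.

the first player wins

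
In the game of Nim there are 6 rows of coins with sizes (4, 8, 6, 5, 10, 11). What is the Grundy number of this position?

14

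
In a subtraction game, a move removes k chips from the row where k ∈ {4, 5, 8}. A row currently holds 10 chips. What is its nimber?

Build the Grundy sequence with g(k) = mex{g(k−s) : s ∈ {4, 5, 8}, s ≤ k}:
k:     0  1  2  3  4  5  6  7  8  9 10
g(k):  0  0  0  0  1  1  1  1  2  2  2
So g(10) = 2.

2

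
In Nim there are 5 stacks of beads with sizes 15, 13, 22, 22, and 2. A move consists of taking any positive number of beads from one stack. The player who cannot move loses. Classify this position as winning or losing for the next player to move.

Losing position

Compute the nim-sum pairwise:
15 ^ 13 = 2
2 ^ 22 = 20
20 ^ 22 = 2
2 ^ 2 = 0
The nim-sum is 0, so this is a P-position: the player to move is in a losing position under optimal play.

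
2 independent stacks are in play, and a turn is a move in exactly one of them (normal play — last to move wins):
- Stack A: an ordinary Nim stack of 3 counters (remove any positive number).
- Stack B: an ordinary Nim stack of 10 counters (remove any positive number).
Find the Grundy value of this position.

9

Stack A is a plain Nim stack of size 3, so its Grundy value is 3.
Stack B is a plain Nim stack of size 10, so its Grundy value is 10.
By the Sprague-Grundy theorem, the Grundy value of a sum of independent games is the XOR of the component values.
Combined value = 3 XOR 10 = 9.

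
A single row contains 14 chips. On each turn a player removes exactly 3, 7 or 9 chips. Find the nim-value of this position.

Compute g(0), g(1), … for moves {3, 7, 9}:
g(0) = mex{} = 0
g(1) = mex{} = 0
g(2) = mex{} = 0
g(3) = mex{0} = 1
g(4) = mex{0} = 1
g(5) = mex{0} = 1
g(6) = mex{1} = 0
g(7) = mex{0,1} = 2
g(8) = mex{0,1} = 2
g(9) = mex{0} = 1
g(10) = mex{0,1,2} = 3
g(11) = mex{0,1,2} = 3
g(12) = mex{1} = 0
g(13) = mex{0,1,3} = 2
g(14) = mex{1,2,3} = 0
So g(14) = 0.

0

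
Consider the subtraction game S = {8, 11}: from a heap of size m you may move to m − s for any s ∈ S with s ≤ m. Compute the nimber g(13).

1

Grundy values for subtraction set {8, 11}:
k:     0  1  2  3  4  5  6  7  8  9 10 11 12 13
g(k):  0  0  0  0  0  0  0  0  1  1  1  1  1  1
So g(13) = 1.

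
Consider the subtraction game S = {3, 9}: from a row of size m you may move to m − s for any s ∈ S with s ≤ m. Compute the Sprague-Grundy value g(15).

1

Build the Grundy sequence with g(k) = mex{g(k−s) : s ∈ {3, 9}, s ≤ k}:
k:     0  1  2  3  4  5  6  7  8  9 10 11 12 13 14 15
g(k):  0  0  0  1  1  1  0  0  0  1  1  1  0  0  0  1
So g(15) = 1.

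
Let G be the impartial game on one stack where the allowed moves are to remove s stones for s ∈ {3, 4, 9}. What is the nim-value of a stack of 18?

Grundy values for subtraction set {3, 4, 9}:
k:     0  1  2  3  4  5  6  7  8  9 10 11 12 13 14 15 16 17 18
g(k):  0  0  0  1  1  1  2  0  0  3  1  1  2  0  0  0  1  1  1
So g(18) = 1.

1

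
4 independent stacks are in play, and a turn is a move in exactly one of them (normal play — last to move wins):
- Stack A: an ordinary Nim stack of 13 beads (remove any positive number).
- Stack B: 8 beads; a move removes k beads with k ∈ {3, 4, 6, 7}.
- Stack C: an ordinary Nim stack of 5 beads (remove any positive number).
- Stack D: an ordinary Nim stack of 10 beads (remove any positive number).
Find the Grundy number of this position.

0

Stack A is a plain Nim stack of size 13, so its Grundy value is 13.
Build the Grundy sequence for stack B with g(k) = mex{g(k−s) : s ∈ {3, 4, 6, 7}, s ≤ k}:
k:     0  1  2  3  4  5  6  7  8
g(k):  0  0  0  1  1  1  2  2  2
So g(8) = 2.
Stack C is a plain Nim stack of size 5, so its Grundy value is 5.
Stack D is a plain Nim stack of size 10, so its Grundy value is 10.
The value of a disjunctive sum is the nim-sum of the parts.
Combined value = 13 ⊕ 2 ⊕ 5 ⊕ 10 = 0.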